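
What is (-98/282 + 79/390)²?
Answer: 7059649/335988900 ≈ 0.021012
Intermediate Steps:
(-98/282 + 79/390)² = (-98*1/282 + 79*(1/390))² = (-49/141 + 79/390)² = (-2657/18330)² = 7059649/335988900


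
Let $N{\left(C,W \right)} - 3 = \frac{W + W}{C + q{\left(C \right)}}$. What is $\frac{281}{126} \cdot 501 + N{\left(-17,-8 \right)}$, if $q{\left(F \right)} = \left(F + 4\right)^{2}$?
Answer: $\frac{893923}{798} \approx 1120.2$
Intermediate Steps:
$q{\left(F \right)} = \left(4 + F\right)^{2}$
$N{\left(C,W \right)} = 3 + \frac{2 W}{C + \left(4 + C\right)^{2}}$ ($N{\left(C,W \right)} = 3 + \frac{W + W}{C + \left(4 + C\right)^{2}} = 3 + \frac{2 W}{C + \left(4 + C\right)^{2}}$)
$\frac{281}{126} \cdot 501 + N{\left(-17,-8 \right)} = \frac{281}{126} \cdot 501 + \frac{2 \left(-8\right) + 3 \left(-17\right) + 3 \left(4 - 17\right)^{2}}{-17 + \left(4 - 17\right)^{2}} = 281 \cdot \frac{1}{126} \cdot 501 + \frac{-16 - 51 + 3 \left(-13\right)^{2}}{-17 + \left(-13\right)^{2}} = \frac{281}{126} \cdot 501 + \frac{-16 - 51 + 3 \cdot 169}{-17 + 169} = \frac{46927}{42} + \frac{-16 - 51 + 507}{152} = \frac{46927}{42} + \frac{1}{152} \cdot 440 = \frac{46927}{42} + \frac{55}{19} = \frac{893923}{798}$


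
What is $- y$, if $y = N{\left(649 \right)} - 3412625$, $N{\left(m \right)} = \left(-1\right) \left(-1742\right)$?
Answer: $3410883$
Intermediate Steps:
$N{\left(m \right)} = 1742$
$y = -3410883$ ($y = 1742 - 3412625 = -3410883$)
$- y = \left(-1\right) \left(-3410883\right) = 3410883$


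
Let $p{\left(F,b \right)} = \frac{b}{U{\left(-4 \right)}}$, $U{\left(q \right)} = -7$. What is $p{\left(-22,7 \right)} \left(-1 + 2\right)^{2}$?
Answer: $-1$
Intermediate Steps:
$p{\left(F,b \right)} = - \frac{b}{7}$ ($p{\left(F,b \right)} = \frac{b}{-7} = b \left(- \frac{1}{7}\right) = - \frac{b}{7}$)
$p{\left(-22,7 \right)} \left(-1 + 2\right)^{2} = \left(- \frac{1}{7}\right) 7 \left(-1 + 2\right)^{2} = - 1^{2} = \left(-1\right) 1 = -1$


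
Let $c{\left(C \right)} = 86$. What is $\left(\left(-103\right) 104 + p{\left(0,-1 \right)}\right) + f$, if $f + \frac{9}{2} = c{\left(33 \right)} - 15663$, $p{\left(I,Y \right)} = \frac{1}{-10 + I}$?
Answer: $- \frac{131468}{5} \approx -26294.0$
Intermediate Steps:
$f = - \frac{31163}{2}$ ($f = - \frac{9}{2} + \left(86 - 15663\right) = - \frac{9}{2} - 15577 = - \frac{31163}{2} \approx -15582.0$)
$\left(\left(-103\right) 104 + p{\left(0,-1 \right)}\right) + f = \left(\left(-103\right) 104 + \frac{1}{-10 + 0}\right) - \frac{31163}{2} = \left(-10712 + \frac{1}{-10}\right) - \frac{31163}{2} = \left(-10712 - \frac{1}{10}\right) - \frac{31163}{2} = - \frac{107121}{10} - \frac{31163}{2} = - \frac{131468}{5}$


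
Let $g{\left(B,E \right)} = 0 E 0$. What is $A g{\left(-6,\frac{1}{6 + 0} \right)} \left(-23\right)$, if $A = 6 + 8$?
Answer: $0$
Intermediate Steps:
$g{\left(B,E \right)} = 0$ ($g{\left(B,E \right)} = 0 \cdot 0 = 0$)
$A = 14$
$A g{\left(-6,\frac{1}{6 + 0} \right)} \left(-23\right) = 14 \cdot 0 \left(-23\right) = 0 \left(-23\right) = 0$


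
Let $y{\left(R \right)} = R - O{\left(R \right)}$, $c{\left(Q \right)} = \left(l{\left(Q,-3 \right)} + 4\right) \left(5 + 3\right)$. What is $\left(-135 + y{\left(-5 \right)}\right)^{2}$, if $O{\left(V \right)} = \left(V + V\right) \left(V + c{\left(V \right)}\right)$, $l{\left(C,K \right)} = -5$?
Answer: $72900$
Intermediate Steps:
$c{\left(Q \right)} = -8$ ($c{\left(Q \right)} = \left(-5 + 4\right) \left(5 + 3\right) = \left(-1\right) 8 = -8$)
$O{\left(V \right)} = 2 V \left(-8 + V\right)$ ($O{\left(V \right)} = \left(V + V\right) \left(V - 8\right) = 2 V \left(-8 + V\right)$)
$y{\left(R \right)} = R - 2 R \left(-8 + R\right)$
$\left(-135 + y{\left(-5 \right)}\right)^{2} = \left(-135 - 5 \left(17 - -10\right)\right)^{2} = \left(-135 - 5 \left(17 + 10\right)\right)^{2} = \left(-135 - 135\right)^{2} = \left(-270\right)^{2} = 72900$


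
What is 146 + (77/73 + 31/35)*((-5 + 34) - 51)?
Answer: 263954/2555 ≈ 103.31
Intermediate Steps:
146 + (77/73 + 31/35)*((-5 + 34) - 51) = 146 + (77*(1/73) + 31*(1/35))*(29 - 51) = 146 + (77/73 + 31/35)*(-22) = 146 + (4958/2555)*(-22) = 146 - 109076/2555 = 263954/2555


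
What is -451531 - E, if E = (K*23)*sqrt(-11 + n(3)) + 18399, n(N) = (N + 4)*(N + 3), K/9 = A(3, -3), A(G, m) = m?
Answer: -469930 + 621*sqrt(31) ≈ -4.6647e+5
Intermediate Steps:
K = -27 (K = 9*(-3) = -27)
n(N) = (3 + N)*(4 + N) (n(N) = (4 + N)*(3 + N) = (3 + N)*(4 + N))
E = 18399 - 621*sqrt(31) (E = (-27*23)*sqrt(-11 + (12 + 3**2 + 7*3)) + 18399 = -621*sqrt(-11 + (12 + 9 + 21)) + 18399 = -621*sqrt(-11 + 42) + 18399 = -621*sqrt(31) + 18399 = 18399 - 621*sqrt(31) ≈ 14941.)
-451531 - E = -451531 - (18399 - 621*sqrt(31)) = -451531 + (-18399 + 621*sqrt(31)) = -469930 + 621*sqrt(31)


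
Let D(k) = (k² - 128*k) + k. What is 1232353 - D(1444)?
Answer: -669395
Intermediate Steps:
D(k) = k² - 127*k
1232353 - D(1444) = 1232353 - 1444*(-127 + 1444) = 1232353 - 1444*1317 = 1232353 - 1*1901748 = 1232353 - 1901748 = -669395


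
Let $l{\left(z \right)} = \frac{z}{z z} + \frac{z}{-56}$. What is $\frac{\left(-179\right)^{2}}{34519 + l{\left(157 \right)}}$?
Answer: $\frac{281704472}{303466455} \approx 0.92829$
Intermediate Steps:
$l{\left(z \right)} = \frac{1}{z} - \frac{z}{56}$ ($l{\left(z \right)} = \frac{z}{z^{2}} + z \left(- \frac{1}{56}\right) = \frac{z}{z^{2}} - \frac{z}{56} = \frac{1}{z} - \frac{z}{56}$)
$\frac{\left(-179\right)^{2}}{34519 + l{\left(157 \right)}} = \frac{\left(-179\right)^{2}}{34519 + \left(\frac{1}{157} - \frac{157}{56}\right)} = \frac{32041}{34519 + \left(\frac{1}{157} - \frac{157}{56}\right)} = \frac{32041}{34519 - \frac{24593}{8792}} = \frac{32041}{\frac{303466455}{8792}} = 32041 \cdot \frac{8792}{303466455} = \frac{281704472}{303466455}$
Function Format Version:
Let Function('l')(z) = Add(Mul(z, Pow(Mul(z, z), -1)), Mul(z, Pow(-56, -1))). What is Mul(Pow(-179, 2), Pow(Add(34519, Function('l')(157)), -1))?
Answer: Rational(281704472, 303466455) ≈ 0.92829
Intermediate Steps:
Function('l')(z) = Add(Pow(z, -1), Mul(Rational(-1, 56), z)) (Function('l')(z) = Add(Mul(z, Pow(Pow(z, 2), -1)), Mul(z, Rational(-1, 56))) = Add(Mul(z, Pow(z, -2)), Mul(Rational(-1, 56), z)) = Add(Pow(z, -1), Mul(Rational(-1, 56), z)))
Mul(Pow(-179, 2), Pow(Add(34519, Function('l')(157)), -1)) = Mul(Pow(-179, 2), Pow(Add(34519, Add(Pow(157, -1), Mul(Rational(-1, 56), 157))), -1)) = Mul(32041, Pow(Add(34519, Add(Rational(1, 157), Rational(-157, 56))), -1)) = Mul(32041, Pow(Add(34519, Rational(-24593, 8792)), -1)) = Mul(32041, Pow(Rational(303466455, 8792), -1)) = Mul(32041, Rational(8792, 303466455)) = Rational(281704472, 303466455)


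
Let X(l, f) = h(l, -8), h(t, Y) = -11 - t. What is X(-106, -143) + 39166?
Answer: 39261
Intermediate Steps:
X(l, f) = -11 - l
X(-106, -143) + 39166 = (-11 - 1*(-106)) + 39166 = (-11 + 106) + 39166 = 95 + 39166 = 39261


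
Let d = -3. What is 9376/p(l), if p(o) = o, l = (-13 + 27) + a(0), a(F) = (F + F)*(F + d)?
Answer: 4688/7 ≈ 669.71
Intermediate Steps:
a(F) = 2*F*(-3 + F) (a(F) = (F + F)*(F - 3) = (2*F)*(-3 + F) = 2*F*(-3 + F))
l = 14 (l = (-13 + 27) + 2*0*(-3 + 0) = 14 + 2*0*(-3) = 14 + 0 = 14)
9376/p(l) = 9376/14 = 9376*(1/14) = 4688/7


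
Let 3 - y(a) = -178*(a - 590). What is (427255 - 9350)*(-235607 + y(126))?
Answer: -132975699380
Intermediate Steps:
y(a) = -105017 + 178*a (y(a) = 3 - (-178)*(a - 590) = 3 - (-178)*(-590 + a) = 3 - (105020 - 178*a) = 3 + (-105020 + 178*a) = -105017 + 178*a)
(427255 - 9350)*(-235607 + y(126)) = (427255 - 9350)*(-235607 + (-105017 + 178*126)) = 417905*(-235607 + (-105017 + 22428)) = 417905*(-235607 - 82589) = 417905*(-318196) = -132975699380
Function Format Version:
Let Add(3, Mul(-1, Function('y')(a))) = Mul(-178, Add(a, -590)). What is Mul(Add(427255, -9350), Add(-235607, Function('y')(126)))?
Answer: -132975699380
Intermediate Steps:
Function('y')(a) = Add(-105017, Mul(178, a)) (Function('y')(a) = Add(3, Mul(-1, Mul(-178, Add(a, -590)))) = Add(3, Mul(-1, Mul(-178, Add(-590, a)))) = Add(3, Mul(-1, Add(105020, Mul(-178, a)))) = Add(3, Add(-105020, Mul(178, a))) = Add(-105017, Mul(178, a)))
Mul(Add(427255, -9350), Add(-235607, Function('y')(126))) = Mul(Add(427255, -9350), Add(-235607, Add(-105017, Mul(178, 126)))) = Mul(417905, Add(-235607, Add(-105017, 22428))) = Mul(417905, Add(-235607, -82589)) = Mul(417905, -318196) = -132975699380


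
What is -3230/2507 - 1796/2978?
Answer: -7060756/3732923 ≈ -1.8915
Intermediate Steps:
-3230/2507 - 1796/2978 = -3230*1/2507 - 1796*1/2978 = -3230/2507 - 898/1489 = -7060756/3732923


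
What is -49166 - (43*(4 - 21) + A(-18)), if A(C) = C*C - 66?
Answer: -48693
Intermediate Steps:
A(C) = -66 + C² (A(C) = C² - 66 = -66 + C²)
-49166 - (43*(4 - 21) + A(-18)) = -49166 - (43*(4 - 21) + (-66 + (-18)²)) = -49166 - (43*(-17) + (-66 + 324)) = -49166 - (-731 + 258) = -49166 - 1*(-473) = -49166 + 473 = -48693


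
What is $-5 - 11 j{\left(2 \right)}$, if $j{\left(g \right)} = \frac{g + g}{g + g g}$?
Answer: $- \frac{37}{3} \approx -12.333$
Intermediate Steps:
$j{\left(g \right)} = \frac{2 g}{g + g^{2}}$
$-5 - 11 j{\left(2 \right)} = -5 - 11 \frac{2}{1 + 2} = -5 - 11 \cdot \frac{2}{3} = -5 - 11 \cdot 2 \cdot \frac{1}{3} = -5 - \frac{22}{3} = - \frac{37}{3}$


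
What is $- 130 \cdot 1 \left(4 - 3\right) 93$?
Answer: $-12090$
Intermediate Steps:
$- 130 \cdot 1 \left(4 - 3\right) 93 = - 130 \cdot 1 \cdot 1 \cdot 93 = \left(-130\right) 1 \cdot 93 = \left(-130\right) 93 = -12090$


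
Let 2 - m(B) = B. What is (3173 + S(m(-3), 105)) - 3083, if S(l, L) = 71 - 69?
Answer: 92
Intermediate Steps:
m(B) = 2 - B
S(l, L) = 2
(3173 + S(m(-3), 105)) - 3083 = (3173 + 2) - 3083 = 3175 - 3083 = 92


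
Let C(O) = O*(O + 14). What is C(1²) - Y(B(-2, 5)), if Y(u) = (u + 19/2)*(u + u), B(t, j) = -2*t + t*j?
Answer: 57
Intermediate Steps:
B(t, j) = -2*t + j*t
Y(u) = 2*u*(19/2 + u) (Y(u) = (u + 19*(½))*(2*u) = (u + 19/2)*(2*u) = (19/2 + u)*(2*u) = 2*u*(19/2 + u))
C(O) = O*(14 + O)
C(1²) - Y(B(-2, 5)) = 1²*(14 + 1²) - (-2*(-2 + 5))*(19 + 2*(-2*(-2 + 5))) = 1*(14 + 1) - (-2*3)*(19 + 2*(-2*3)) = 1*15 - (-6)*(19 + 2*(-6)) = 15 - (-6)*(19 - 12) = 15 - (-6)*7 = 15 - 1*(-42) = 15 + 42 = 57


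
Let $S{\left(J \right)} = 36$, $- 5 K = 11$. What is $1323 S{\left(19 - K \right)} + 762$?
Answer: $48390$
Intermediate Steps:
$K = - \frac{11}{5}$ ($K = \left(- \frac{1}{5}\right) 11 = - \frac{11}{5} \approx -2.2$)
$1323 S{\left(19 - K \right)} + 762 = 1323 \cdot 36 + 762 = 47628 + 762 = 48390$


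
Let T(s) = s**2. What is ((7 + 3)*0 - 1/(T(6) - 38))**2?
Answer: 1/4 ≈ 0.25000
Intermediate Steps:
((7 + 3)*0 - 1/(T(6) - 38))**2 = ((7 + 3)*0 - 1/(6**2 - 38))**2 = (10*0 - 1/(36 - 38))**2 = (0 - 1/(-2))**2 = (0 - 1*(-1/2))**2 = (0 + 1/2)**2 = (1/2)**2 = 1/4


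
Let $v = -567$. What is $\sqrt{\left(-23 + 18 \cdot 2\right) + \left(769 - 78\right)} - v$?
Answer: $567 + 8 \sqrt{11} \approx 593.53$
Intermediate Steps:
$\sqrt{\left(-23 + 18 \cdot 2\right) + \left(769 - 78\right)} - v = \sqrt{\left(-23 + 18 \cdot 2\right) + \left(769 - 78\right)} - -567 = \sqrt{\left(-23 + 36\right) + 691} + 567 = \sqrt{13 + 691} + 567 = \sqrt{704} + 567 = 8 \sqrt{11} + 567 = 567 + 8 \sqrt{11}$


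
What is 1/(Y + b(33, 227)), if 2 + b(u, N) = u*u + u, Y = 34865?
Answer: 1/35985 ≈ 2.7789e-5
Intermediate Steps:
b(u, N) = -2 + u + u² (b(u, N) = -2 + (u*u + u) = -2 + (u² + u) = -2 + (u + u²) = -2 + u + u²)
1/(Y + b(33, 227)) = 1/(34865 + (-2 + 33 + 33²)) = 1/(34865 + (-2 + 33 + 1089)) = 1/(34865 + 1120) = 1/35985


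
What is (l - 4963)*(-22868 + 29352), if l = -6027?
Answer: -71259160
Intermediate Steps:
(l - 4963)*(-22868 + 29352) = (-6027 - 4963)*(-22868 + 29352) = -10990*6484 = -71259160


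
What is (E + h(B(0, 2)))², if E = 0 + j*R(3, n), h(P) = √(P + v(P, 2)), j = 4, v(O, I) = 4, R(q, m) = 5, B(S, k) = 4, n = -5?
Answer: 408 + 80*√2 ≈ 521.14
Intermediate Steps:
h(P) = √(4 + P) (h(P) = √(P + 4) = √(4 + P))
E = 20 (E = 0 + 4*5 = 0 + 20 = 20)
(E + h(B(0, 2)))² = (20 + √(4 + 4))² = (20 + √8)² = (20 + 2*√2)²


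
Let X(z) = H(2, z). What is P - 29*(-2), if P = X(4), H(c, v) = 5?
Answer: 63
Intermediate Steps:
X(z) = 5
P = 5
P - 29*(-2) = 5 - 29*(-2) = 5 + 58 = 63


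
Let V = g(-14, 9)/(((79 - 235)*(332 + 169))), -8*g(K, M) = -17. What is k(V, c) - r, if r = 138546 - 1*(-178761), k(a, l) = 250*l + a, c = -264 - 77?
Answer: -251697959153/625248 ≈ -4.0256e+5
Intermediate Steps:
g(K, M) = 17/8 (g(K, M) = -1/8*(-17) = 17/8)
c = -341
V = -17/625248 (V = 17/(8*(((79 - 235)*(332 + 169)))) = 17/(8*((-156*501))) = (17/8)/(-78156) = (17/8)*(-1/78156) = -17/625248 ≈ -2.7189e-5)
k(a, l) = a + 250*l
r = 317307 (r = 138546 + 178761 = 317307)
k(V, c) - r = (-17/625248 + 250*(-341)) - 1*317307 = (-17/625248 - 85250) - 317307 = -53302392017/625248 - 317307 = -251697959153/625248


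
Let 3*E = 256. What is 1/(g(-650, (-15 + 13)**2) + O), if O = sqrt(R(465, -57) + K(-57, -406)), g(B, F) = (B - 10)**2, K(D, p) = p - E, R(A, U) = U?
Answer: 261360/113848416329 - I*sqrt(4935)/569242081645 ≈ 2.2957e-6 - 1.2341e-10*I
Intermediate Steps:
E = 256/3 (E = (1/3)*256 = 256/3 ≈ 85.333)
K(D, p) = -256/3 + p (K(D, p) = p - 1*256/3 = p - 256/3 = -256/3 + p)
g(B, F) = (-10 + B)**2
O = I*sqrt(4935)/3 (O = sqrt(-57 + (-256/3 - 406)) = sqrt(-57 - 1474/3) = sqrt(-1645/3) = I*sqrt(4935)/3 ≈ 23.417*I)
1/(g(-650, (-15 + 13)**2) + O) = 1/((-10 - 650)**2 + I*sqrt(4935)/3) = 1/((-660)**2 + I*sqrt(4935)/3) = 1/(435600 + I*sqrt(4935)/3)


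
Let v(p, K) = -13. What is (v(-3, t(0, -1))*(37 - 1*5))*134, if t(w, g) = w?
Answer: -55744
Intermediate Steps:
(v(-3, t(0, -1))*(37 - 1*5))*134 = -13*(37 - 1*5)*134 = -13*(37 - 5)*134 = -13*32*134 = -416*134 = -55744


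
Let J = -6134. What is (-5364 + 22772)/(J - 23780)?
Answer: -8704/14957 ≈ -0.58193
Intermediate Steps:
(-5364 + 22772)/(J - 23780) = (-5364 + 22772)/(-6134 - 23780) = 17408/(-29914) = 17408*(-1/29914) = -8704/14957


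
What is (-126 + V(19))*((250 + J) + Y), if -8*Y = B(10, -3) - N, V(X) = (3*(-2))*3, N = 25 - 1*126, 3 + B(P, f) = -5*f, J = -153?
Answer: -11934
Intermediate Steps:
B(P, f) = -3 - 5*f
N = -101 (N = 25 - 126 = -101)
V(X) = -18 (V(X) = -6*3 = -18)
Y = -113/8 (Y = -((-3 - 5*(-3)) - 1*(-101))/8 = -((-3 + 15) + 101)/8 = -(12 + 101)/8 = -1/8*113 = -113/8 ≈ -14.125)
(-126 + V(19))*((250 + J) + Y) = (-126 - 18)*((250 - 153) - 113/8) = -144*(97 - 113/8) = -144*663/8 = -11934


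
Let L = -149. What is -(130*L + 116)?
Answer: 19254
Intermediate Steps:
-(130*L + 116) = -(130*(-149) + 116) = -(-19370 + 116) = -1*(-19254) = 19254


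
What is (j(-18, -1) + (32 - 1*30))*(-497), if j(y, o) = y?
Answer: 7952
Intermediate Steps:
(j(-18, -1) + (32 - 1*30))*(-497) = (-18 + (32 - 1*30))*(-497) = (-18 + (32 - 30))*(-497) = (-18 + 2)*(-497) = -16*(-497) = 7952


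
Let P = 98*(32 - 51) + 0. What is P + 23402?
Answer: 21540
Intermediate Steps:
P = -1862 (P = 98*(-19) + 0 = -1862 + 0 = -1862)
P + 23402 = -1862 + 23402 = 21540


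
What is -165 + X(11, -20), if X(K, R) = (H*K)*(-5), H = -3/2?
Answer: -165/2 ≈ -82.500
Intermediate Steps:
H = -3/2 (H = -3*½ = -3/2 ≈ -1.5000)
X(K, R) = 15*K/2 (X(K, R) = -3*K/2*(-5) = 15*K/2)
-165 + X(11, -20) = -165 + (15/2)*11 = -165 + 165/2 = -165/2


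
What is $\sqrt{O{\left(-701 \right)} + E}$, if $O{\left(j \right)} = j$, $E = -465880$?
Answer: $i \sqrt{466581} \approx 683.07 i$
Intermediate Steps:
$\sqrt{O{\left(-701 \right)} + E} = \sqrt{-701 - 465880} = \sqrt{-466581} = i \sqrt{466581}$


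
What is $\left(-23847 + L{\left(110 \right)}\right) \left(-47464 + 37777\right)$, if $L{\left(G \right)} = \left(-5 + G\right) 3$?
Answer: $227954484$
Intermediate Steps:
$L{\left(G \right)} = -15 + 3 G$
$\left(-23847 + L{\left(110 \right)}\right) \left(-47464 + 37777\right) = \left(-23847 + \left(-15 + 3 \cdot 110\right)\right) \left(-47464 + 37777\right) = \left(-23847 + \left(-15 + 330\right)\right) \left(-9687\right) = \left(-23847 + 315\right) \left(-9687\right) = \left(-23532\right) \left(-9687\right) = 227954484$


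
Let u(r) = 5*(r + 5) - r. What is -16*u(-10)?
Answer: 240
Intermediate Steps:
u(r) = 25 + 4*r (u(r) = 5*(5 + r) - r = (25 + 5*r) - r = 25 + 4*r)
-16*u(-10) = -16*(25 + 4*(-10)) = -16*(25 - 40) = -16*(-15) = 240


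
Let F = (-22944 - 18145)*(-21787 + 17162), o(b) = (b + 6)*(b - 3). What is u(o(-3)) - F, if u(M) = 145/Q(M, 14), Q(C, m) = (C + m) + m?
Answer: -380073221/2 ≈ -1.9004e+8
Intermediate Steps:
Q(C, m) = C + 2*m
o(b) = (-3 + b)*(6 + b) (o(b) = (6 + b)*(-3 + b) = (-3 + b)*(6 + b))
u(M) = 145/(28 + M) (u(M) = 145/(M + 2*14) = 145/(M + 28) = 145/(28 + M))
F = 190036625 (F = -41089*(-4625) = 190036625)
u(o(-3)) - F = 145/(28 + (-18 + (-3)² + 3*(-3))) - 1*190036625 = 145/(28 + (-18 + 9 - 9)) - 190036625 = 145/(28 - 18) - 190036625 = 145/10 - 190036625 = 145*(⅒) - 190036625 = 29/2 - 190036625 = -380073221/2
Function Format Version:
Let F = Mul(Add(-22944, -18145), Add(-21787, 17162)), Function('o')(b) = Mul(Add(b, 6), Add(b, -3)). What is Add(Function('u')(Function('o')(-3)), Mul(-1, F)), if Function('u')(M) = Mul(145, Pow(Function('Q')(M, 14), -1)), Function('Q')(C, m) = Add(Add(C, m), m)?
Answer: Rational(-380073221, 2) ≈ -1.9004e+8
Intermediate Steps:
Function('Q')(C, m) = Add(C, Mul(2, m))
Function('o')(b) = Mul(Add(-3, b), Add(6, b)) (Function('o')(b) = Mul(Add(6, b), Add(-3, b)) = Mul(Add(-3, b), Add(6, b)))
Function('u')(M) = Mul(145, Pow(Add(28, M), -1)) (Function('u')(M) = Mul(145, Pow(Add(M, Mul(2, 14)), -1)) = Mul(145, Pow(Add(M, 28), -1)) = Mul(145, Pow(Add(28, M), -1)))
F = 190036625 (F = Mul(-41089, -4625) = 190036625)
Add(Function('u')(Function('o')(-3)), Mul(-1, F)) = Add(Mul(145, Pow(Add(28, Add(-18, Pow(-3, 2), Mul(3, -3))), -1)), Mul(-1, 190036625)) = Add(Mul(145, Pow(Add(28, Add(-18, 9, -9)), -1)), -190036625) = Add(Mul(145, Pow(Add(28, -18), -1)), -190036625) = Add(Mul(145, Pow(10, -1)), -190036625) = Add(Mul(145, Rational(1, 10)), -190036625) = Add(Rational(29, 2), -190036625) = Rational(-380073221, 2)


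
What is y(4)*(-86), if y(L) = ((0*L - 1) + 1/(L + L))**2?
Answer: -2107/32 ≈ -65.844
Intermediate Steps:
y(L) = (-1 + 1/(2*L))**2 (y(L) = ((0 - 1) + 1/(2*L))**2 = (-1 + 1/(2*L))**2)
y(4)*(-86) = ((1/4)*(-1 + 2*4)**2/4**2)*(-86) = ((1/4)*(1/16)*(-1 + 8)**2)*(-86) = ((1/4)*(1/16)*7**2)*(-86) = ((1/4)*(1/16)*49)*(-86) = (49/64)*(-86) = -2107/32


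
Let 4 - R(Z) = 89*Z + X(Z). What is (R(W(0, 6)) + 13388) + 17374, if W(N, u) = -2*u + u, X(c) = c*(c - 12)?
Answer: 31192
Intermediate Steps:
X(c) = c*(-12 + c)
W(N, u) = -u
R(Z) = 4 - 89*Z - Z*(-12 + Z) (R(Z) = 4 - (89*Z + Z*(-12 + Z)) = 4 + (-89*Z - Z*(-12 + Z)) = 4 - 89*Z - Z*(-12 + Z))
(R(W(0, 6)) + 13388) + 17374 = ((4 - (-1*6)² - (-77)*6) + 13388) + 17374 = ((4 - 1*(-6)² - 77*(-6)) + 13388) + 17374 = ((4 - 1*36 + 462) + 13388) + 17374 = ((4 - 36 + 462) + 13388) + 17374 = (430 + 13388) + 17374 = 13818 + 17374 = 31192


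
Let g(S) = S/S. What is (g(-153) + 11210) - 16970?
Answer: -5759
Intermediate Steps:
g(S) = 1
(g(-153) + 11210) - 16970 = (1 + 11210) - 16970 = 11211 - 16970 = -5759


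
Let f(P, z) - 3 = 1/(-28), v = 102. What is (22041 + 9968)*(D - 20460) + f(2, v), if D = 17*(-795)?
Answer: -30450161617/28 ≈ -1.0875e+9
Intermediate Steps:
f(P, z) = 83/28 (f(P, z) = 3 + 1/(-28) = 3 - 1/28 = 83/28)
D = -13515
(22041 + 9968)*(D - 20460) + f(2, v) = (22041 + 9968)*(-13515 - 20460) + 83/28 = 32009*(-33975) + 83/28 = -1087505775 + 83/28 = -30450161617/28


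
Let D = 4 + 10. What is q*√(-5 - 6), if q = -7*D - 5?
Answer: -103*I*√11 ≈ -341.61*I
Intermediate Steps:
D = 14
q = -103 (q = -7*14 - 5 = -98 - 5 = -103)
q*√(-5 - 6) = -103*√(-5 - 6) = -103*I*√11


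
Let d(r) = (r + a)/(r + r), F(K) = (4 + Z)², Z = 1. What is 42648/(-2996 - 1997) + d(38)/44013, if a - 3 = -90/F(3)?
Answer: -41957900437/4912213260 ≈ -8.5415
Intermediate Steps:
F(K) = 25 (F(K) = (4 + 1)² = 5² = 25)
a = -⅗ (a = 3 - 90/25 = 3 - 90*1/25 = 3 - 18/5 = -⅗ ≈ -0.60000)
d(r) = (-⅗ + r)/(2*r) (d(r) = (r - ⅗)/(r + r) = (-⅗ + r)/((2*r)) = (-⅗ + r)*(1/(2*r)) = (-⅗ + r)/(2*r))
42648/(-2996 - 1997) + d(38)/44013 = 42648/(-2996 - 1997) + ((⅒)*(-3 + 5*38)/38)/44013 = 42648/(-4993) + ((⅒)*(1/38)*(-3 + 190))*(1/44013) = 42648*(-1/4993) + ((⅒)*(1/38)*187)*(1/44013) = -42648/4993 + (187/380)*(1/44013) = -42648/4993 + 11/983820 = -41957900437/4912213260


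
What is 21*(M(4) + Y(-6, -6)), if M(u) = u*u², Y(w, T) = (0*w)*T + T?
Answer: 1218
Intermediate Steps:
Y(w, T) = T (Y(w, T) = 0*T + T = 0 + T = T)
M(u) = u³
21*(M(4) + Y(-6, -6)) = 21*(4³ - 6) = 21*(64 - 6) = 21*58 = 1218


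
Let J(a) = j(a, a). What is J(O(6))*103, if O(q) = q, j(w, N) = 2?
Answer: 206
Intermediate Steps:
J(a) = 2
J(O(6))*103 = 2*103 = 206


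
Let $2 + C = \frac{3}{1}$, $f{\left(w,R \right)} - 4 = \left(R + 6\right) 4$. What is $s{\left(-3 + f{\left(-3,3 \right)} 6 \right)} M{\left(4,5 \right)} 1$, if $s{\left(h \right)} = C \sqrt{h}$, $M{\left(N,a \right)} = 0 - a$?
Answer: $- 5 \sqrt{237} \approx -76.974$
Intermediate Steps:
$M{\left(N,a \right)} = - a$
$f{\left(w,R \right)} = 28 + 4 R$ ($f{\left(w,R \right)} = 4 + \left(R + 6\right) 4 = 4 + \left(6 + R\right) 4 = 4 + \left(24 + 4 R\right) = 28 + 4 R$)
$C = 1$ ($C = -2 + \frac{3}{1} = -2 + 3 \cdot 1 = -2 + 3 = 1$)
$s{\left(h \right)} = \sqrt{h}$ ($s{\left(h \right)} = 1 \sqrt{h} = \sqrt{h}$)
$s{\left(-3 + f{\left(-3,3 \right)} 6 \right)} M{\left(4,5 \right)} 1 = \sqrt{-3 + \left(28 + 4 \cdot 3\right) 6} \left(\left(-1\right) 5\right) 1 = \sqrt{-3 + \left(28 + 12\right) 6} \left(-5\right) 1 = \sqrt{-3 + 40 \cdot 6} \left(-5\right) 1 = \sqrt{-3 + 240} \left(-5\right) 1 = \sqrt{237} \left(-5\right) 1 = - 5 \sqrt{237} \cdot 1 = - 5 \sqrt{237}$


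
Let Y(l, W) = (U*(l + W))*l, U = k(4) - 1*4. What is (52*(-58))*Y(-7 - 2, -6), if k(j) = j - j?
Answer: 1628640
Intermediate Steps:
k(j) = 0
U = -4 (U = 0 - 1*4 = 0 - 4 = -4)
Y(l, W) = l*(-4*W - 4*l) (Y(l, W) = (-4*(l + W))*l = (-4*(W + l))*l = (-4*W - 4*l)*l = l*(-4*W - 4*l))
(52*(-58))*Y(-7 - 2, -6) = (52*(-58))*(-4*(-7 - 2)*(-6 + (-7 - 2))) = -(-12064)*(-9)*(-6 - 9) = -(-12064)*(-9)*(-15) = -3016*(-540) = 1628640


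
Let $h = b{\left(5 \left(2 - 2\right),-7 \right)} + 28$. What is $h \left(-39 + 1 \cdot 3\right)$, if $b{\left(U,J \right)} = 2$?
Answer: $-1080$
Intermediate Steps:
$h = 30$ ($h = 2 + 28 = 30$)
$h \left(-39 + 1 \cdot 3\right) = 30 \left(-39 + 1 \cdot 3\right) = 30 \left(-39 + 3\right) = 30 \left(-36\right) = -1080$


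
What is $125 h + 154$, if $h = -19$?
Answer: $-2221$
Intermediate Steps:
$125 h + 154 = 125 \left(-19\right) + 154 = -2375 + 154 = -2221$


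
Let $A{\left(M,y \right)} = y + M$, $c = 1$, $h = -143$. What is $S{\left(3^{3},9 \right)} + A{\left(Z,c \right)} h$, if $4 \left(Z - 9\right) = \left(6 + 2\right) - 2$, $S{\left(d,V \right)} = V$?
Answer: $- \frac{3271}{2} \approx -1635.5$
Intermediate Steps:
$Z = \frac{21}{2}$ ($Z = 9 + \frac{\left(6 + 2\right) - 2}{4} = 9 + \frac{8 - 2}{4} = 9 + \frac{1}{4} \cdot 6 = 9 + \frac{3}{2} = \frac{21}{2} \approx 10.5$)
$A{\left(M,y \right)} = M + y$
$S{\left(3^{3},9 \right)} + A{\left(Z,c \right)} h = 9 + \left(\frac{21}{2} + 1\right) \left(-143\right) = 9 + \frac{23}{2} \left(-143\right) = 9 - \frac{3289}{2} = - \frac{3271}{2}$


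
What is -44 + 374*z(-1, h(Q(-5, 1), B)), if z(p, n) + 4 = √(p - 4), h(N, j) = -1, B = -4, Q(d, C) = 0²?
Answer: -1540 + 374*I*√5 ≈ -1540.0 + 836.29*I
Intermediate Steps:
Q(d, C) = 0
z(p, n) = -4 + √(-4 + p) (z(p, n) = -4 + √(p - 4) = -4 + √(-4 + p))
-44 + 374*z(-1, h(Q(-5, 1), B)) = -44 + 374*(-4 + √(-4 - 1)) = -44 + 374*(-4 + √(-5)) = -44 + 374*(-4 + I*√5) = -44 + (-1496 + 374*I*√5) = -1540 + 374*I*√5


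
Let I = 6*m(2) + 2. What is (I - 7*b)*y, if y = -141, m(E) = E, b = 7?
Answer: 4935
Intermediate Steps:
I = 14 (I = 6*2 + 2 = 12 + 2 = 14)
(I - 7*b)*y = (14 - 7*7)*(-141) = (14 - 49)*(-141) = -35*(-141) = 4935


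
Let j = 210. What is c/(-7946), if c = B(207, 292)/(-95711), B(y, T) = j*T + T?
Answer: 30806/380259803 ≈ 8.1013e-5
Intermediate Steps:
B(y, T) = 211*T (B(y, T) = 210*T + T = 211*T)
c = -61612/95711 (c = (211*292)/(-95711) = 61612*(-1/95711) = -61612/95711 ≈ -0.64373)
c/(-7946) = -61612/95711/(-7946) = -61612/95711*(-1/7946) = 30806/380259803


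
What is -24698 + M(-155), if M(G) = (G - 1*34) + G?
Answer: -25042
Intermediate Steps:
M(G) = -34 + 2*G (M(G) = (G - 34) + G = (-34 + G) + G = -34 + 2*G)
-24698 + M(-155) = -24698 + (-34 + 2*(-155)) = -24698 + (-34 - 310) = -24698 - 344 = -25042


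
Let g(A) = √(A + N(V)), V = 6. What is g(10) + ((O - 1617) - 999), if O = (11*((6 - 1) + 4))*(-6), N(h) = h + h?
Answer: -3210 + √22 ≈ -3205.3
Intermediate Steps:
N(h) = 2*h
O = -594 (O = (11*(5 + 4))*(-6) = (11*9)*(-6) = 99*(-6) = -594)
g(A) = √(12 + A) (g(A) = √(A + 2*6) = √(A + 12) = √(12 + A))
g(10) + ((O - 1617) - 999) = √(12 + 10) + ((-594 - 1617) - 999) = √22 + (-2211 - 999) = √22 - 3210 = -3210 + √22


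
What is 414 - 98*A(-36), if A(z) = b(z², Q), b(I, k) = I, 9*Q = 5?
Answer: -126594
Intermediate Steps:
Q = 5/9 (Q = (⅑)*5 = 5/9 ≈ 0.55556)
A(z) = z²
414 - 98*A(-36) = 414 - 98*(-36)² = 414 - 98*1296 = 414 - 127008 = -126594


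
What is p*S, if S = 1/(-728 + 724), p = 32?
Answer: -8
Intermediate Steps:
S = -1/4 (S = 1/(-4) = -1/4 ≈ -0.25000)
p*S = 32*(-1/4) = -8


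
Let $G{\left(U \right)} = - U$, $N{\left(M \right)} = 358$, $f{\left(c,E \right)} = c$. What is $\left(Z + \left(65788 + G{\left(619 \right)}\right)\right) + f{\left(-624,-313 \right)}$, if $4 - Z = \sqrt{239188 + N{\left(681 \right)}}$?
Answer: $64549 - \sqrt{239546} \approx 64060.0$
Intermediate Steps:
$Z = 4 - \sqrt{239546}$ ($Z = 4 - \sqrt{239188 + 358} = 4 - \sqrt{239546} \approx -485.43$)
$\left(Z + \left(65788 + G{\left(619 \right)}\right)\right) + f{\left(-624,-313 \right)} = \left(\left(4 - \sqrt{239546}\right) + \left(65788 - 619\right)\right) - 624 = \left(\left(4 - \sqrt{239546}\right) + 65169\right) - 624 = \left(65173 - \sqrt{239546}\right) - 624 = 64549 - \sqrt{239546}$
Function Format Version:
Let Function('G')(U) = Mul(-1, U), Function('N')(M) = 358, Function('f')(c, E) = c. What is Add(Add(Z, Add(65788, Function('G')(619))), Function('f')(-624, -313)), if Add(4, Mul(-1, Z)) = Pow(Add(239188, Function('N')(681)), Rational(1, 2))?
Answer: Add(64549, Mul(-1, Pow(239546, Rational(1, 2)))) ≈ 64060.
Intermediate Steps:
Z = Add(4, Mul(-1, Pow(239546, Rational(1, 2)))) (Z = Add(4, Mul(-1, Pow(Add(239188, 358), Rational(1, 2)))) = Add(4, Mul(-1, Pow(239546, Rational(1, 2)))) ≈ -485.43)
Add(Add(Z, Add(65788, Function('G')(619))), Function('f')(-624, -313)) = Add(Add(Add(4, Mul(-1, Pow(239546, Rational(1, 2)))), Add(65788, Mul(-1, 619))), -624) = Add(Add(Add(4, Mul(-1, Pow(239546, Rational(1, 2)))), Add(65788, -619)), -624) = Add(Add(Add(4, Mul(-1, Pow(239546, Rational(1, 2)))), 65169), -624) = Add(Add(65173, Mul(-1, Pow(239546, Rational(1, 2)))), -624) = Add(64549, Mul(-1, Pow(239546, Rational(1, 2))))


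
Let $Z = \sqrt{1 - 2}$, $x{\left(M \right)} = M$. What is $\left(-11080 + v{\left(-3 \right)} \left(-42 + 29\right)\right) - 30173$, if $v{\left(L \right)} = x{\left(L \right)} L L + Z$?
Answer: $-40902 - 13 i \approx -40902.0 - 13.0 i$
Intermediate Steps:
$Z = i$ ($Z = \sqrt{-1} = i \approx 1.0 i$)
$v{\left(L \right)} = i + L^{3}$ ($v{\left(L \right)} = L L L + i = L L^{2} + i = L^{3} + i = i + L^{3}$)
$\left(-11080 + v{\left(-3 \right)} \left(-42 + 29\right)\right) - 30173 = \left(-11080 + \left(i + \left(-3\right)^{3}\right) \left(-42 + 29\right)\right) - 30173 = \left(-11080 + \left(i - 27\right) \left(-13\right)\right) - 30173 = \left(-11080 + \left(-27 + i\right) \left(-13\right)\right) - 30173 = \left(-11080 + \left(351 - 13 i\right)\right) - 30173 = \left(-10729 - 13 i\right) - 30173 = -40902 - 13 i$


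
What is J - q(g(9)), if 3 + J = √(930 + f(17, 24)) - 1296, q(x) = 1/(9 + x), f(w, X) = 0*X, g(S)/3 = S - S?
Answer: -11692/9 + √930 ≈ -1268.6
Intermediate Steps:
g(S) = 0 (g(S) = 3*(S - S) = 3*0 = 0)
f(w, X) = 0
J = -1299 + √930 (J = -3 + (√(930 + 0) - 1296) = -3 + (√930 - 1296) = -3 + (-1296 + √930) = -1299 + √930 ≈ -1268.5)
J - q(g(9)) = (-1299 + √930) - 1/(9 + 0) = (-1299 + √930) - 1/9 = (-1299 + √930) - 1*⅑ = (-1299 + √930) - ⅑ = -11692/9 + √930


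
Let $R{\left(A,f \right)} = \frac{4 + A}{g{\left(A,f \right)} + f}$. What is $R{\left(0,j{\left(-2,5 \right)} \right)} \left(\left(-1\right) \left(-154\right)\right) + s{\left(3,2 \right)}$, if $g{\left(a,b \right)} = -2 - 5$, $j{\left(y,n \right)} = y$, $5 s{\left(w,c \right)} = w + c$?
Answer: $- \frac{607}{9} \approx -67.444$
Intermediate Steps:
$s{\left(w,c \right)} = \frac{c}{5} + \frac{w}{5}$ ($s{\left(w,c \right)} = \frac{w + c}{5} = \frac{c + w}{5} = \frac{c}{5} + \frac{w}{5}$)
$g{\left(a,b \right)} = -7$ ($g{\left(a,b \right)} = -2 - 5 = -7$)
$R{\left(A,f \right)} = \frac{4 + A}{-7 + f}$
$R{\left(0,j{\left(-2,5 \right)} \right)} \left(\left(-1\right) \left(-154\right)\right) + s{\left(3,2 \right)} = \frac{4 + 0}{-7 - 2} \left(\left(-1\right) \left(-154\right)\right) + \left(\frac{1}{5} \cdot 2 + \frac{1}{5} \cdot 3\right) = \frac{1}{-9} \cdot 4 \cdot 154 + \left(\frac{2}{5} + \frac{3}{5}\right) = \left(- \frac{1}{9}\right) 4 \cdot 154 + 1 = \left(- \frac{4}{9}\right) 154 + 1 = - \frac{616}{9} + 1 = - \frac{607}{9}$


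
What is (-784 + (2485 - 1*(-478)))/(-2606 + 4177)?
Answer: 2179/1571 ≈ 1.3870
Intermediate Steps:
(-784 + (2485 - 1*(-478)))/(-2606 + 4177) = (-784 + (2485 + 478))/1571 = (-784 + 2963)*(1/1571) = 2179*(1/1571) = 2179/1571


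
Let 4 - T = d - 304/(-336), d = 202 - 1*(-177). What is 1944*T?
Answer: -5115312/7 ≈ -7.3076e+5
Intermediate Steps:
d = 379 (d = 202 + 177 = 379)
T = -7894/21 (T = 4 - (379 - 304/(-336)) = 4 - (379 - 304*(-1/336)) = 4 - (379 + 19/21) = 4 - 1*7978/21 = 4 - 7978/21 = -7894/21 ≈ -375.90)
1944*T = 1944*(-7894/21) = -5115312/7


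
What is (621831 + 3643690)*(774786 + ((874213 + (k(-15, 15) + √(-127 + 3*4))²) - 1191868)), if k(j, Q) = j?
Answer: 1950371087561 - 127965630*I*√115 ≈ 1.9504e+12 - 1.3723e+9*I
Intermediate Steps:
(621831 + 3643690)*(774786 + ((874213 + (k(-15, 15) + √(-127 + 3*4))²) - 1191868)) = (621831 + 3643690)*(774786 + ((874213 + (-15 + √(-127 + 3*4))²) - 1191868)) = 4265521*(774786 + ((874213 + (-15 + √(-127 + 12))²) - 1191868)) = 4265521*(774786 + ((874213 + (-15 + √(-115))²) - 1191868)) = 4265521*(774786 + ((874213 + (-15 + I*√115)²) - 1191868)) = 4265521*(774786 + (-317655 + (-15 + I*√115)²)) = 4265521*(457131 + (-15 + I*√115)²) = 1949901880251 + 4265521*(-15 + I*√115)²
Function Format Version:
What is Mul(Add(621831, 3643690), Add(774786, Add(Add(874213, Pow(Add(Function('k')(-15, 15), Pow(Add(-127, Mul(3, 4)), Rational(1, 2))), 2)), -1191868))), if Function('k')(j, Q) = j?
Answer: Add(1950371087561, Mul(-127965630, I, Pow(115, Rational(1, 2)))) ≈ Add(1.9504e+12, Mul(-1.3723e+9, I))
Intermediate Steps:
Mul(Add(621831, 3643690), Add(774786, Add(Add(874213, Pow(Add(Function('k')(-15, 15), Pow(Add(-127, Mul(3, 4)), Rational(1, 2))), 2)), -1191868))) = Mul(Add(621831, 3643690), Add(774786, Add(Add(874213, Pow(Add(-15, Pow(Add(-127, Mul(3, 4)), Rational(1, 2))), 2)), -1191868))) = Mul(4265521, Add(774786, Add(Add(874213, Pow(Add(-15, Pow(Add(-127, 12), Rational(1, 2))), 2)), -1191868))) = Mul(4265521, Add(774786, Add(Add(874213, Pow(Add(-15, Pow(-115, Rational(1, 2))), 2)), -1191868))) = Mul(4265521, Add(774786, Add(Add(874213, Pow(Add(-15, Mul(I, Pow(115, Rational(1, 2)))), 2)), -1191868))) = Mul(4265521, Add(774786, Add(-317655, Pow(Add(-15, Mul(I, Pow(115, Rational(1, 2)))), 2)))) = Mul(4265521, Add(457131, Pow(Add(-15, Mul(I, Pow(115, Rational(1, 2)))), 2))) = Add(1949901880251, Mul(4265521, Pow(Add(-15, Mul(I, Pow(115, Rational(1, 2)))), 2)))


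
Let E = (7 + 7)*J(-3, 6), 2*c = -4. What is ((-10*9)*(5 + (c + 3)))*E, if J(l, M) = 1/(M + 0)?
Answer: -1260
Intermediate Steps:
c = -2 (c = (½)*(-4) = -2)
J(l, M) = 1/M
E = 7/3 (E = (7 + 7)/6 = 14*(⅙) = 7/3 ≈ 2.3333)
((-10*9)*(5 + (c + 3)))*E = ((-10*9)*(5 + (-2 + 3)))*(7/3) = -90*(5 + 1)*(7/3) = -90*6*(7/3) = -540*7/3 = -1260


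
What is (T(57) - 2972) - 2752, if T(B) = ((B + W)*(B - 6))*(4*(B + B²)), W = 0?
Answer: 38436444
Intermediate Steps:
T(B) = B*(-6 + B)*(4*B + 4*B²) (T(B) = ((B + 0)*(B - 6))*(4*(B + B²)) = (B*(-6 + B))*(4*B + 4*B²) = B*(-6 + B)*(4*B + 4*B²))
(T(57) - 2972) - 2752 = (4*57²*(-6 + 57² - 5*57) - 2972) - 2752 = (4*3249*(-6 + 3249 - 285) - 2972) - 2752 = (4*3249*2958 - 2972) - 2752 = (38442168 - 2972) - 2752 = 38439196 - 2752 = 38436444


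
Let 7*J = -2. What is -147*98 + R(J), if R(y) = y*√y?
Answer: -14406 - 2*I*√14/49 ≈ -14406.0 - 0.15272*I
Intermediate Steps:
J = -2/7 (J = (⅐)*(-2) = -2/7 ≈ -0.28571)
R(y) = y^(3/2)
-147*98 + R(J) = -147*98 + (-2/7)^(3/2) = -14406 - 2*I*√14/49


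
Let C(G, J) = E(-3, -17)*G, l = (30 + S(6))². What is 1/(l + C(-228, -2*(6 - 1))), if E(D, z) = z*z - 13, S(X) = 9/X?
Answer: -4/247743 ≈ -1.6146e-5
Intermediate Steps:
E(D, z) = -13 + z² (E(D, z) = z² - 13 = -13 + z²)
l = 3969/4 (l = (30 + 9/6)² = (30 + 9*(⅙))² = (30 + 3/2)² = (63/2)² = 3969/4 ≈ 992.25)
C(G, J) = 276*G (C(G, J) = (-13 + (-17)²)*G = (-13 + 289)*G = 276*G)
1/(l + C(-228, -2*(6 - 1))) = 1/(3969/4 + 276*(-228)) = 1/(3969/4 - 62928) = 1/(-247743/4) = -4/247743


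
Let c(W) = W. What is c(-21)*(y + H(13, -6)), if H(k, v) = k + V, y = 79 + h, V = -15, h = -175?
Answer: 2058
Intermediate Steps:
y = -96 (y = 79 - 175 = -96)
H(k, v) = -15 + k (H(k, v) = k - 15 = -15 + k)
c(-21)*(y + H(13, -6)) = -21*(-96 + (-15 + 13)) = -21*(-96 - 2) = -21*(-98) = 2058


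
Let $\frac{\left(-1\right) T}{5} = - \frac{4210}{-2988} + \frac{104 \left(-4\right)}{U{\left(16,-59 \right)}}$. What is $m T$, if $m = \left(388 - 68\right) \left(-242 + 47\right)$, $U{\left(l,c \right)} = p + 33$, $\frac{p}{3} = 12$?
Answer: $- \frac{8255156000}{5727} \approx -1.4414 \cdot 10^{6}$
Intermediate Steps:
$p = 36$ ($p = 3 \cdot 12 = 36$)
$U{\left(l,c \right)} = 69$ ($U{\left(l,c \right)} = 36 + 33 = 69$)
$T = \frac{793765}{34362}$ ($T = - 5 \left(- \frac{4210}{-2988} + \frac{104 \left(-4\right)}{69}\right) = - 5 \left(\left(-4210\right) \left(- \frac{1}{2988}\right) - \frac{416}{69}\right) = - 5 \left(\frac{2105}{1494} - \frac{416}{69}\right) = \left(-5\right) \left(- \frac{158753}{34362}\right) = \frac{793765}{34362} \approx 23.1$)
$m = -62400$ ($m = 320 \left(-195\right) = -62400$)
$m T = \left(-62400\right) \frac{793765}{34362} = - \frac{8255156000}{5727}$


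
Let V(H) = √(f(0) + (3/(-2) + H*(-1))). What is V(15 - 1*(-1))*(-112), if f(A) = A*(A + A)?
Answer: -56*I*√70 ≈ -468.53*I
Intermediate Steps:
f(A) = 2*A² (f(A) = A*(2*A) = 2*A²)
V(H) = √(-3/2 - H) (V(H) = √(2*0² + (3/(-2) + H*(-1))) = √(2*0 + (3*(-½) - H)) = √(0 + (-3/2 - H)) = √(-3/2 - H))
V(15 - 1*(-1))*(-112) = (√(-6 - 4*(15 - 1*(-1)))/2)*(-112) = (√(-6 - 4*(15 + 1))/2)*(-112) = (√(-6 - 4*16)/2)*(-112) = (√(-6 - 64)/2)*(-112) = (√(-70)/2)*(-112) = ((I*√70)/2)*(-112) = (I*√70/2)*(-112) = -56*I*√70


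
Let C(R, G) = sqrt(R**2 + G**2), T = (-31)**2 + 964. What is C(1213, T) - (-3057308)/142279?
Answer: 3057308/142279 + sqrt(5176994) ≈ 2296.8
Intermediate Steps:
T = 1925 (T = 961 + 964 = 1925)
C(R, G) = sqrt(G**2 + R**2)
C(1213, T) - (-3057308)/142279 = sqrt(1925**2 + 1213**2) - (-3057308)/142279 = sqrt(3705625 + 1471369) - (-3057308)/142279 = sqrt(5176994) - 1*(-3057308/142279) = sqrt(5176994) + 3057308/142279 = 3057308/142279 + sqrt(5176994)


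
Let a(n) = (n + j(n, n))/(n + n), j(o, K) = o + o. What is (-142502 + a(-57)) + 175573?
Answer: 66145/2 ≈ 33073.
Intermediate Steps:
j(o, K) = 2*o
a(n) = 3/2 (a(n) = (n + 2*n)/(n + n) = (3*n)/((2*n)) = (3*n)*(1/(2*n)) = 3/2)
(-142502 + a(-57)) + 175573 = (-142502 + 3/2) + 175573 = -285001/2 + 175573 = 66145/2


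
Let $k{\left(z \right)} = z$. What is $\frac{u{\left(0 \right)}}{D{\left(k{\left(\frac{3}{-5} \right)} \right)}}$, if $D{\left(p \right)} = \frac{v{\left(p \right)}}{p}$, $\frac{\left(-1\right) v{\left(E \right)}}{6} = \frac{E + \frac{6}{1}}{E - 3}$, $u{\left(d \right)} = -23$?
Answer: $\frac{23}{15} \approx 1.5333$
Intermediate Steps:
$v{\left(E \right)} = - \frac{6 \left(6 + E\right)}{-3 + E}$ ($v{\left(E \right)} = - 6 \frac{E + \frac{6}{1}}{E - 3} = - 6 \frac{E + 6 \cdot 1}{-3 + E} = - 6 \frac{E + 6}{-3 + E} = - 6 \frac{6 + E}{-3 + E} = - \frac{6 \left(6 + E\right)}{-3 + E}$)
$D{\left(p \right)} = \frac{6 \left(-6 - p\right)}{p \left(-3 + p\right)}$ ($D{\left(p \right)} = \frac{6 \frac{1}{-3 + p} \left(-6 - p\right)}{p} = \frac{6 \left(-6 - p\right)}{p \left(-3 + p\right)}$)
$\frac{u{\left(0 \right)}}{D{\left(k{\left(\frac{3}{-5} \right)} \right)}} = - \frac{23}{6 \frac{1}{3 \frac{1}{-5}} \frac{1}{-3 + \frac{3}{-5}} \left(-6 - \frac{3}{-5}\right)} = - \frac{23}{6 \frac{1}{3 \left(- \frac{1}{5}\right)} \frac{1}{-3 + 3 \left(- \frac{1}{5}\right)} \left(-6 - 3 \left(- \frac{1}{5}\right)\right)} = - \frac{23}{6 \frac{1}{- \frac{3}{5}} \frac{1}{-3 - \frac{3}{5}} \left(-6 - - \frac{3}{5}\right)} = - \frac{23}{6 \left(- \frac{5}{3}\right) \frac{1}{- \frac{18}{5}} \left(-6 + \frac{3}{5}\right)} = - \frac{23}{6 \left(- \frac{5}{3}\right) \left(- \frac{5}{18}\right) \left(- \frac{27}{5}\right)} = - \frac{23}{-15} = \left(-23\right) \left(- \frac{1}{15}\right) = \frac{23}{15}$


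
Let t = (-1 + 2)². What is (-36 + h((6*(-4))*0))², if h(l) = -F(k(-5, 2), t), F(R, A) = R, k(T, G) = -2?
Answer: 1156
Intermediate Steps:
t = 1 (t = 1² = 1)
h(l) = 2 (h(l) = -1*(-2) = 2)
(-36 + h((6*(-4))*0))² = (-36 + 2)² = (-34)² = 1156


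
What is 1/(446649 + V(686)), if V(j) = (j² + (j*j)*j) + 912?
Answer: 1/323747013 ≈ 3.0888e-9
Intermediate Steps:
V(j) = 912 + j² + j³ (V(j) = (j² + j²*j) + 912 = (j² + j³) + 912 = 912 + j² + j³)
1/(446649 + V(686)) = 1/(446649 + (912 + 686² + 686³)) = 1/(446649 + (912 + 470596 + 322828856)) = 1/(446649 + 323300364) = 1/323747013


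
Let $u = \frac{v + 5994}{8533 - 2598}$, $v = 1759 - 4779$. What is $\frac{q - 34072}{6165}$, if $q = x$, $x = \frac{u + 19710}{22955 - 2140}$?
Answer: $- \frac{1403012177992}{253868586375} \approx -5.5265$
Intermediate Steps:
$v = -3020$ ($v = 1759 - 4779 = -3020$)
$u = \frac{2974}{5935}$ ($u = \frac{-3020 + 5994}{8533 - 2598} = \frac{2974}{5935} \approx 0.50109$)
$x = \frac{116981824}{123537025}$ ($x = \frac{\frac{2974}{5935} + 19710}{22955 - 2140} = \frac{116981824}{5935 \cdot 20815} = \frac{116981824}{5935} \cdot \frac{1}{20815} = \frac{116981824}{123537025} \approx 0.94694$)
$q = \frac{116981824}{123537025} \approx 0.94694$
$\frac{q - 34072}{6165} = \frac{\frac{116981824}{123537025} - 34072}{6165} = \left(- \frac{4209036533976}{123537025}\right) \frac{1}{6165} = - \frac{1403012177992}{253868586375}$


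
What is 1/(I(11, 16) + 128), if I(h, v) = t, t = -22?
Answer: 1/106 ≈ 0.0094340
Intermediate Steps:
I(h, v) = -22
1/(I(11, 16) + 128) = 1/(-22 + 128) = 1/106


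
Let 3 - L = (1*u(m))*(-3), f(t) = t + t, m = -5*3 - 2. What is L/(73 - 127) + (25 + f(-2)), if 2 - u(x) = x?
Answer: 179/9 ≈ 19.889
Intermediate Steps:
m = -17 (m = -15 - 2 = -17)
u(x) = 2 - x
f(t) = 2*t
L = 60 (L = 3 - 1*(2 - 1*(-17))*(-3) = 3 - 1*(2 + 17)*(-3) = 3 - 1*19*(-3) = 3 - 19*(-3) = 3 - 1*(-57) = 3 + 57 = 60)
L/(73 - 127) + (25 + f(-2)) = 60/(73 - 127) + (25 + 2*(-2)) = 60/(-54) + (25 - 4) = -1/54*60 + 21 = -10/9 + 21 = 179/9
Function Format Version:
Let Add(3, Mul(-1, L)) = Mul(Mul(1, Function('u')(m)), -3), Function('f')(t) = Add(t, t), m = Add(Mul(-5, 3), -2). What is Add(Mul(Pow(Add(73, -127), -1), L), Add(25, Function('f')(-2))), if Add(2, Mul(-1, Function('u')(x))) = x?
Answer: Rational(179, 9) ≈ 19.889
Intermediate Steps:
m = -17 (m = Add(-15, -2) = -17)
Function('u')(x) = Add(2, Mul(-1, x))
Function('f')(t) = Mul(2, t)
L = 60 (L = Add(3, Mul(-1, Mul(Mul(1, Add(2, Mul(-1, -17))), -3))) = Add(3, Mul(-1, Mul(Mul(1, Add(2, 17)), -3))) = Add(3, Mul(-1, Mul(Mul(1, 19), -3))) = Add(3, Mul(-1, Mul(19, -3))) = Add(3, Mul(-1, -57)) = Add(3, 57) = 60)
Add(Mul(Pow(Add(73, -127), -1), L), Add(25, Function('f')(-2))) = Add(Mul(Pow(Add(73, -127), -1), 60), Add(25, Mul(2, -2))) = Add(Mul(Pow(-54, -1), 60), Add(25, -4)) = Add(Mul(Rational(-1, 54), 60), 21) = Add(Rational(-10, 9), 21) = Rational(179, 9)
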